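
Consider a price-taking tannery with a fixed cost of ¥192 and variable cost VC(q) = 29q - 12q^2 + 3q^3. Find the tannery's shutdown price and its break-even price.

Shutdown price = ¥17; break-even price = ¥77

AVC = 29 - 12q + 3q^2; minimized at q = 2, giving min AVC = ¥17. That is the shutdown price.
ATC = 192/q + 29 - 12q + 3q^2. Setting dATC/dq = −192/q^2 − 12 + 6q = 0 gives q = 4 (since 6·4^3 − 12·4^2 = 192).
min ATC = 192/4 + 29 − 12·4 + 3·4^2 = ¥77. That is the break-even price.
For ¥17 ≤ P < ¥77 the firm produces at a loss; below ¥17 it shuts down.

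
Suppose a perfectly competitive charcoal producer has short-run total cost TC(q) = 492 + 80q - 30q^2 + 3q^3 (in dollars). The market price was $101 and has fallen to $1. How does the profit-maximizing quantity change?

Output falls from 7 to 0 (the firm shuts down)

MC = 80 - 60q + 9q^2; the shutdown threshold is min AVC = $5 (at q = 5).
With P = $101 above the shutdown price, P = MC gives q = 7.
At P = $1 < min AVC = $5, price no longer covers variable cost at any output, so the firm shuts down: q = 0.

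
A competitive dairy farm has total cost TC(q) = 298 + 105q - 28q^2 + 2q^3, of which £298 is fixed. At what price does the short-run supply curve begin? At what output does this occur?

£7 per unit, at q = 7

The firm shuts down when price falls below the minimum of average variable cost. AVC = VC/q = 105 - 28q + 2q^2.
At the minimum of AVC, MC = AVC. MC = 105 - 56q + 6q^2; setting MC = AVC gives 4q^2 - 28q = 0, so q = 7. min AVC = 7.
The firm shuts down for any P below £7.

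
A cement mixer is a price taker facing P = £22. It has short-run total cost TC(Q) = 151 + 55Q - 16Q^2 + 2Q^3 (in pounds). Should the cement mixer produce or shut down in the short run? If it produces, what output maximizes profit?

Shut down

Strip out fixed cost: VC = 55Q - 16Q^2 + 2Q^3. Then AVC = 55 - 16Q + 2Q^2 and MC = 55 - 32Q + 6Q^2.
The AVC parabola has its vertex at Q = 16/4 = 4, where AVC = 55 - 16·4 + 2·4^2 = £23.
Since P = £22 < min AVC = £23, price fails to cover variable cost at any output.
The firm minimizes its loss by shutting down and losing only its fixed cost of £151.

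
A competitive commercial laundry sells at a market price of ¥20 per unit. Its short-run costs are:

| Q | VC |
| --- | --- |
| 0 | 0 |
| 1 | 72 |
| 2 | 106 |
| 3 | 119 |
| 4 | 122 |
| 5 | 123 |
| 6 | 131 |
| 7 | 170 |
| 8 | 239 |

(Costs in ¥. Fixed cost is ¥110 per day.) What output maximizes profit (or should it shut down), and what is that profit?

Q = 0 (shut down); profit = -¥110

Tabulate TR − TC: Q=0: -110; Q=1: -162; Q=2: -176; Q=3: -169; Q=4: -152; Q=5: -133; Q=6: -121; Q=7: -140; Q=8: -189.
Profit is highest at Q = 0. Equivalently, the lowest AVC in the table is 131/6 ≈ ¥21.83 at Q = 6, and P = ¥20 falls below it — price never covers variable cost, so the firm shuts down and loses only its fixed cost.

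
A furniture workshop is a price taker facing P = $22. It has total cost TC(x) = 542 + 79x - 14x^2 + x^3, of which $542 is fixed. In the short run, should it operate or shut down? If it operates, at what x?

Strip out fixed cost: VC = 79x - 14x^2 + x^3. Then AVC = 79 - 14x + x^2 and MC = 79 - 28x + 3x^2.
The AVC parabola has its vertex at x = 14/2 = 7, where AVC = 79 - 14·7 + 7^2 = $30.
With P < min AVC ($22 < $30), every unit sold adds to the loss.
Shutting down limits the loss to fixed cost, $542.

Shut down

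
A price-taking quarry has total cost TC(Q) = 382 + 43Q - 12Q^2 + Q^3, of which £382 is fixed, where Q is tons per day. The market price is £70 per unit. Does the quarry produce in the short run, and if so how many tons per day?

From TC, MC = TC'(Q) = 43 - 24Q + 3Q^2 and AVC = VC/Q = 43 - 12Q + Q^2.
The AVC parabola has its vertex at Q = 12/2 = 6, where AVC = 43 - 12·6 + 6^2 = £7.
Since P = £70 ≥ min AVC = £7, price covers variable cost and the firm should produce.
P = MC gives -27 - 24Q + 3Q^2 = 0, with roots -1 and 9. Take the larger (rising MC): Q* = 9.
Check: AVC at Q = 9 is £16 ≤ P, so revenue covers variable cost.
Profit = P·Q − TC = 70·9 − 526 = £104.

Produce at Q = 9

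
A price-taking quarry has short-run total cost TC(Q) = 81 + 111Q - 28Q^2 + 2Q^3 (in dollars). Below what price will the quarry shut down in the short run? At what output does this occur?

The shutdown price is the minimum of AVC. VC = 111Q - 28Q^2 + 2Q^3, so AVC = 111 - 28Q + 2Q^2.
At the minimum of AVC, MC = AVC. MC = 111 - 56Q + 6Q^2; setting MC = AVC gives 4Q^2 - 28Q = 0, so Q = 7. min AVC = 13.
For P < $13 the firm produces nothing.

$13 per unit, at Q = 7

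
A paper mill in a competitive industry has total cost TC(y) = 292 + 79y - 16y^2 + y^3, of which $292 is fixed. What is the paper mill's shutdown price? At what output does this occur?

The firm shuts down when price falls below the minimum of average variable cost. AVC = VC/y = 79 - 16y + y^2.
dAVC/dy = -16 + 2y = 0 gives y = 8. min AVC = 79 - 16·8 + 8^2 = 15.
For P < $15 the firm produces nothing.

$15 per unit, at y = 8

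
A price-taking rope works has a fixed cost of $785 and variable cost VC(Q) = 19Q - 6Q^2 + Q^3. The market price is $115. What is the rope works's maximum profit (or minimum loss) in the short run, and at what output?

AVC = 19 - 6Q + Q^2 has its minimum $10 at Q = 3; price $115 clears that bar, so the firm operates.
With MC = 19 - 12Q + 3Q^2, P = MC on the upward-sloping part at Q* = 8.
TR = 115·8 = 920. TC = 785 + 280 = 1065. Profit = 920 − 1065 = -$145.
Shutting down would mean losing the fixed cost of $785, so operating at a loss of $145 is better by $640.

Profit = -$145 at Q = 8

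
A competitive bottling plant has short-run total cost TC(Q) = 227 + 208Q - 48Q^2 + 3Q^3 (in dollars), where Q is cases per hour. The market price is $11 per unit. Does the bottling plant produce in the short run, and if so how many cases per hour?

Shut down

Strip out fixed cost: VC = 208Q - 48Q^2 + 3Q^3. Then AVC = 208 - 48Q + 3Q^2 and MC = 208 - 96Q + 9Q^2.
The AVC parabola has its vertex at Q = 48/6 = 8, where AVC = 208 - 48·8 + 3·8^2 = $16.
Since P = $11 < min AVC = $16, price fails to cover variable cost at any output.
Shutting down limits the loss to fixed cost, $227.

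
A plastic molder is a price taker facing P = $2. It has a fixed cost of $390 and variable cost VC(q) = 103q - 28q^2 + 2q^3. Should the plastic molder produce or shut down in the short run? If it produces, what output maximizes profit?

From TC, MC = TC'(q) = 103 - 56q + 6q^2 and AVC = VC/q = 103 - 28q + 2q^2.
The AVC parabola has its vertex at q = 28/4 = 7, where AVC = 103 - 28·7 + 2·7^2 = $5.
Since P = $2 < min AVC = $5, price fails to cover variable cost at any output.
Shutting down limits the loss to fixed cost, $390.

Shut down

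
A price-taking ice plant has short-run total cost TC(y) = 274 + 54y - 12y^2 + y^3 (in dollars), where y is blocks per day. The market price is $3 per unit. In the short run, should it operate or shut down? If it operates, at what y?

Shut down

Variable cost is VC = 54y - 12y^2 + y^3, so AVC = VC/y = 54 - 12y + y^2 and MC = dTC/dy = 54 - 24y + 3y^2.
AVC hits its minimum where MC = AVC, at y = 6, giving min AVC = 54 - 12·6 + 6^2 = $18.
With P < min AVC ($3 < $18), every unit sold adds to the loss.
Shutting down limits the loss to fixed cost, $274.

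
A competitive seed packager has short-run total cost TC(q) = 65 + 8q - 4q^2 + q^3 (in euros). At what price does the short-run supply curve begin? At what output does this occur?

€4 per unit, at q = 2

Short-run supply begins at min AVC. From VC = 8q - 4q^2 + q^3, AVC = 8 - 4q + q^2.
dAVC/dq = -4 + 2q = 0 gives q = 2. min AVC = 8 - 4·2 + 2^2 = 4.
The firm shuts down for any P below €4.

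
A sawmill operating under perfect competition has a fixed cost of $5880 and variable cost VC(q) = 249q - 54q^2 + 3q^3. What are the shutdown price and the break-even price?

AVC = 249 - 54q + 3q^2; minimized at q = 9, giving min AVC = $6. That is the shutdown price.
ATC = 5880/q + 249 - 54q + 3q^2. Setting dATC/dq = −5880/q^2 − 54 + 6q = 0 gives q = 14 (since 6·14^3 − 54·14^2 = 5880).
min ATC = 5880/14 + 249 − 54·14 + 3·14^2 = $501. That is the break-even price.
For $6 ≤ P < $501 the firm produces at a loss; below $6 it shuts down.

Shutdown price = $6; break-even price = $501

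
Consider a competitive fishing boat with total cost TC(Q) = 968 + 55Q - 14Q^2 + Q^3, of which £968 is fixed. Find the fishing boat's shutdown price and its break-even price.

AVC = 55 - 14Q + Q^2; minimized at Q = 7, giving min AVC = £6. That is the shutdown price.
ATC = 968/Q + 55 - 14Q + Q^2. Setting dATC/dQ = −968/Q^2 − 14 + 2Q = 0 gives Q = 11 (since 2·11^3 − 14·11^2 = 968).
min ATC = 968/11 + 55 − 14·11 + 11^2 = £110. That is the break-even price.
For £6 ≤ P < £110 the firm produces at a loss; below £6 it shuts down.

Shutdown price = £6; break-even price = £110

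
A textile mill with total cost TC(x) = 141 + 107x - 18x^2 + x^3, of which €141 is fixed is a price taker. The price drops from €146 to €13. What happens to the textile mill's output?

MC = 107 - 36x + 3x^2; the shutdown threshold is min AVC = €26 (at x = 9).
With P = €146 above the shutdown price, P = MC gives x = 13.
At P = €13 < min AVC = €26, price no longer covers variable cost at any output, so the firm shuts down: x = 0.

Output falls from 13 to 0 (the firm shuts down)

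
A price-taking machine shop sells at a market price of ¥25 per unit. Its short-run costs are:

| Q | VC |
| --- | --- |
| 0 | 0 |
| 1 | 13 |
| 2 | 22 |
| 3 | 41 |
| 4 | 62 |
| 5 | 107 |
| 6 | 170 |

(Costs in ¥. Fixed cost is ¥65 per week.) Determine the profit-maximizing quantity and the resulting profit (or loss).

Profit at each row (π = 25Q − TC): Q=0: -65; Q=1: -53; Q=2: -37; Q=3: -31; Q=4: -27; Q=5: -47; Q=6: -85.
Profit is maximized at Q = 4. AVC there is 62/4 = ¥15.50 ≤ P, so producing beats shutting down (which would give -¥65).

Q = 4; profit = -¥27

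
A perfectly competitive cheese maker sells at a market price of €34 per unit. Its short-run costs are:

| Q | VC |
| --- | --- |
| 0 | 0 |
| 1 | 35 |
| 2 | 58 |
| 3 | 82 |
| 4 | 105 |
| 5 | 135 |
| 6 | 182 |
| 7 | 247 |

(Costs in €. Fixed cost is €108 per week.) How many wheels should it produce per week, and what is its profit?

Compute π = P·Q − TC at each output: Q=0: -108; Q=1: -109; Q=2: -98; Q=3: -88; Q=4: -77; Q=5: -73; Q=6: -86; Q=7: -117.
Profit is maximized at Q = 5. AVC there is 135/5 = €27 ≤ P, so producing beats shutting down (which would give -€108).

Q = 5; profit = -€73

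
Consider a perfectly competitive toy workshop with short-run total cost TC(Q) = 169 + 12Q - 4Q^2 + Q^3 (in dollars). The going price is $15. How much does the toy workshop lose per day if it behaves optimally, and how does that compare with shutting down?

AVC = 12 - 4Q + Q^2; min AVC = $8 at Q = 2. Since P = $15 ≥ min AVC, the firm produces.
MC = 12 - 8Q + 3Q^2. Setting P = MC and taking the root on the rising branch gives Q* = 3.
TR = 15·3 = 45. TC = 169 + 27 = 196. Profit = 45 − 196 = -$151.
That loss of $151 beats the $169 the firm would lose by shutting down; producing recovers $18 of fixed cost.

Profit = -$151 at Q = 3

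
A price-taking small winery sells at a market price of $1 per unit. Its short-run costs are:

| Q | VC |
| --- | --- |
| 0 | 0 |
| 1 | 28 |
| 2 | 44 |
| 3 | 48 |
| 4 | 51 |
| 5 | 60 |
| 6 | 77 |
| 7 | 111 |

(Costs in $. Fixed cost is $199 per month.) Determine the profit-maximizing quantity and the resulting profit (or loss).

Compute π = P·Q − TC at each output: Q=0: -199; Q=1: -226; Q=2: -241; Q=3: -244; Q=4: -246; Q=5: -254; Q=6: -270; Q=7: -303.
Profit is highest at Q = 0. Equivalently, the lowest AVC in the table is 60/5 ≈ $12 at Q = 5, and P = $1 falls below it — price never covers variable cost, so the firm shuts down and loses only its fixed cost.

Q = 0 (shut down); profit = -$199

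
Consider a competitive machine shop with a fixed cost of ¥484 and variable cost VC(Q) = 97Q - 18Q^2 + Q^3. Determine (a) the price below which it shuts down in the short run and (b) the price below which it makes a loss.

AVC = 97 - 18Q + Q^2; minimized at Q = 9, giving min AVC = ¥16. That is the shutdown price.
ATC = 484/Q + 97 - 18Q + Q^2. Setting dATC/dQ = −484/Q^2 − 18 + 2Q = 0 gives Q = 11 (since 2·11^3 − 18·11^2 = 484).
min ATC = 484/11 + 97 − 18·11 + 11^2 = ¥64. That is the break-even price.
For ¥16 ≤ P < ¥64 the firm produces at a loss; below ¥16 it shuts down.

Shutdown price = ¥16; break-even price = ¥64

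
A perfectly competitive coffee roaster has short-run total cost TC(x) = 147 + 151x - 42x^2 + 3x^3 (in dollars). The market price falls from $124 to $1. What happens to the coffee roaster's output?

AVC = 151 - 42x + 3x^2, minimized at x = 7 where min AVC = $4. MC = 151 - 84x + 9x^2.
With P = $124 above the shutdown price, P = MC gives x = 9.
At P = $1 < min AVC = $4, price no longer covers variable cost at any output, so the firm shuts down: x = 0.

Output falls from 9 to 0 (the firm shuts down)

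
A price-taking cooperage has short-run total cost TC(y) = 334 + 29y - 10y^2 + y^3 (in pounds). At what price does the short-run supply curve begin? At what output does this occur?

The firm shuts down when price falls below the minimum of average variable cost. AVC = VC/y = 29 - 10y + y^2.
dAVC/dy = -10 + 2y = 0 gives y = 5. min AVC = 29 - 10·5 + 5^2 = 4.
So the shutdown price is £4.

£4 per unit, at y = 5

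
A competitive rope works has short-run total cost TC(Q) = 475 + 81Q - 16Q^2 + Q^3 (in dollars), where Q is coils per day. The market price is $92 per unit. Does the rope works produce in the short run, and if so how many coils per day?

Produce at Q = 11

Variable cost is VC = 81Q - 16Q^2 + Q^3, so AVC = VC/Q = 81 - 16Q + Q^2 and MC = dTC/dQ = 81 - 32Q + 3Q^2.
AVC hits its minimum where MC = AVC, at Q = 8, giving min AVC = 81 - 16·8 + 8^2 = $17.
Since P = $92 ≥ min AVC = $17, price covers variable cost and the firm should produce.
Set P = MC: 92 = 81 - 32Q + 3Q^2 → -11 - 32Q + 3Q^2 = 0. The roots are Q = -1/3 and Q = 11; the profit-maximizing output is on the rising part of MC, so Q* = 11.
Check: AVC at Q = 11 is $26 ≤ P, so revenue covers variable cost.
Profit = P·Q − TC = 92·11 − 761 = $251.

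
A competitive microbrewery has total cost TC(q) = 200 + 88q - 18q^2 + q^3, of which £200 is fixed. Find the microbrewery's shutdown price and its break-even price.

AVC = 88 - 18q + q^2; minimized at q = 9, giving min AVC = £7. That is the shutdown price.
ATC = 200/q + 88 - 18q + q^2. Setting dATC/dq = −200/q^2 − 18 + 2q = 0 gives q = 10 (since 2·10^3 − 18·10^2 = 200).
min ATC = 200/10 + 88 − 18·10 + 10^2 = £28. That is the break-even price.
Between these two prices the firm operates at a loss; above £28 it earns a profit.

Shutdown price = £7; break-even price = £28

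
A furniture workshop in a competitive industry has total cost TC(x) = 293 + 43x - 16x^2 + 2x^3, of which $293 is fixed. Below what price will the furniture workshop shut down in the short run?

$11 per unit

The shutdown price is the minimum of AVC. VC = 43x - 16x^2 + 2x^3, so AVC = 43 - 16x + 2x^2.
At the minimum of AVC, MC = AVC. MC = 43 - 32x + 6x^2; setting MC = AVC gives 4x^2 - 16x = 0, so x = 4. min AVC = 11.
For P < $11 the firm produces nothing.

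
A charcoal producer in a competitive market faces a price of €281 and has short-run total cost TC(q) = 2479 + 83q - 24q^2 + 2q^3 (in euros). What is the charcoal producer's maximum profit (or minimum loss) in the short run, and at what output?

Profit = -€59 at q = 11

AVC = 83 - 24q + 2q^2 has its minimum €11 at q = 6; price €281 clears that bar, so the firm operates.
With MC = 83 - 48q + 6q^2, P = MC on the upward-sloping part at q* = 11.
TR = 281·11 = 3091. TC = 2479 + 671 = 3150. Profit = 3091 − 3150 = -€59.
Shutting down would mean losing the fixed cost of €2479, so operating at a loss of €59 is better by €2420.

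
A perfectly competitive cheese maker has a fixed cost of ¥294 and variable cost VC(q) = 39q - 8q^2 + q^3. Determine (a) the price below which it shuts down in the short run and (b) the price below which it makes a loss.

AVC = 39 - 8q + q^2; minimized at q = 4, giving min AVC = ¥23. That is the shutdown price.
ATC = 294/q + 39 - 8q + q^2. Setting dATC/dq = −294/q^2 − 8 + 2q = 0 gives q = 7 (since 2·7^3 − 8·7^2 = 294).
min ATC = 294/7 + 39 − 8·7 + 7^2 = ¥74. That is the break-even price.
For ¥23 ≤ P < ¥74 the firm produces at a loss; below ¥23 it shuts down.

Shutdown price = ¥23; break-even price = ¥74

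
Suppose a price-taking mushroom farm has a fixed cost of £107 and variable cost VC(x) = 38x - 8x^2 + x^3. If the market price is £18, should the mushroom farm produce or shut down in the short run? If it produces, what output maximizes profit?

Shut down

Variable cost is VC = 38x - 8x^2 + x^3, so AVC = VC/x = 38 - 8x + x^2 and MC = dTC/dx = 38 - 16x + 3x^2.
AVC is minimized where dAVC/dx = -8 + 2x = 0, at x = 4; min AVC = 38 - 8·4 + 4^2 = £22.
With P < min AVC (£18 < £22), every unit sold adds to the loss.
Shutting down limits the loss to fixed cost, £107.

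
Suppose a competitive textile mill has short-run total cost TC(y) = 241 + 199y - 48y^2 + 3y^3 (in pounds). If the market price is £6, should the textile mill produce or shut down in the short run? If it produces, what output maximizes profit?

From TC, MC = TC'(y) = 199 - 96y + 9y^2 and AVC = VC/y = 199 - 48y + 3y^2.
The AVC parabola has its vertex at y = 48/6 = 8, where AVC = 199 - 48·8 + 3·8^2 = £7.
With P < min AVC (£6 < £7), every unit sold adds to the loss.
Shutting down limits the loss to fixed cost, £241.

Shut down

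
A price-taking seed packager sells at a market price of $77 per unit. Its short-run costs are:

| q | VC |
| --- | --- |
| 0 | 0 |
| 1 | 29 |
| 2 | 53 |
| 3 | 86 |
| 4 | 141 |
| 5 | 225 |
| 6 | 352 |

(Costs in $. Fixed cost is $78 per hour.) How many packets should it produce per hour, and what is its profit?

Tabulate TR − TC: q=0: -78; q=1: -30; q=2: 23; q=3: 67; q=4: 89; q=5: 82; q=6: 32.
Profit is maximized at q = 4. AVC there is 141/4 = $35.25 ≤ P, so producing beats shutting down (which would give -$78).

q = 4; profit = $89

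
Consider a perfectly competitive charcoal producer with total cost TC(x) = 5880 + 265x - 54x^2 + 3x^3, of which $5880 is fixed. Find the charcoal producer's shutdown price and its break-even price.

Shutdown price = $22; break-even price = $517

Shutdown price = min AVC. AVC = 265 - 54x + 3x^2, with vertex at x = 9 and minimum $22.
ATC = 5880/x + 265 - 54x + 3x^2. Setting dATC/dx = −5880/x^2 − 54 + 6x = 0 gives x = 14 (since 6·14^3 − 54·14^2 = 5880).
min ATC = 5880/14 + 265 − 54·14 + 3·14^2 = $517. That is the break-even price.
For $22 ≤ P < $517 the firm produces at a loss; below $22 it shuts down.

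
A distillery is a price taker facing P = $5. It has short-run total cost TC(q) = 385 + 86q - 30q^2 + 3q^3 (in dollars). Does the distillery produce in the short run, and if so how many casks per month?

Shut down

Variable cost is VC = 86q - 30q^2 + 3q^3, so AVC = VC/q = 86 - 30q + 3q^2 and MC = dTC/dq = 86 - 60q + 9q^2.
AVC is minimized where dAVC/dq = -30 + 6q = 0, at q = 5; min AVC = 86 - 30·5 + 3·5^2 = $11.
P = $5 lies below min AVC = $11; no output level covers variable cost.
Shutting down limits the loss to fixed cost, $385.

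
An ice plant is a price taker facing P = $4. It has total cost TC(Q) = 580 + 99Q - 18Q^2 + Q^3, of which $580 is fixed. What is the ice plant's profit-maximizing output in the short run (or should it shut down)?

Shut down

From TC, MC = TC'(Q) = 99 - 36Q + 3Q^2 and AVC = VC/Q = 99 - 18Q + Q^2.
The AVC parabola has its vertex at Q = 18/2 = 9, where AVC = 99 - 18·9 + 9^2 = $18.
P = $4 lies below min AVC = $18; no output level covers variable cost.
Best response: produce nothing and absorb the $580 fixed cost.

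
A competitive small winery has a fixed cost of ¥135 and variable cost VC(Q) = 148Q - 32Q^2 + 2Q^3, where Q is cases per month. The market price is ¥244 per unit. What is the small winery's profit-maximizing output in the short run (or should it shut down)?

Variable cost is VC = 148Q - 32Q^2 + 2Q^3, so AVC = VC/Q = 148 - 32Q + 2Q^2 and MC = dTC/dQ = 148 - 64Q + 6Q^2.
The AVC parabola has its vertex at Q = 32/4 = 8, where AVC = 148 - 32·8 + 2·8^2 = ¥20.
P = ¥244 exceeds min AVC = ¥20, so the firm stays open.
Set P = MC: 244 = 148 - 64Q + 6Q^2 → -96 - 64Q + 6Q^2 = 0. The roots are Q = -4/3 and Q = 12; the profit-maximizing output is on the rising part of MC, so Q* = 12.
Check: AVC at Q = 12 is ¥52 ≤ P, so revenue covers variable cost.
Profit = P·Q − TC = 244·12 − 759 = ¥2169.

Produce at Q = 12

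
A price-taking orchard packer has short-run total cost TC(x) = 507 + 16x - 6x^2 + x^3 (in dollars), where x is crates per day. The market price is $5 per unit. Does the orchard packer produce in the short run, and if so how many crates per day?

Variable cost is VC = 16x - 6x^2 + x^3, so AVC = VC/x = 16 - 6x + x^2 and MC = dTC/dx = 16 - 12x + 3x^2.
AVC is minimized where dAVC/dx = -6 + 2x = 0, at x = 3; min AVC = 16 - 6·3 + 3^2 = $7.
P = $5 lies below min AVC = $7; no output level covers variable cost.
Best response: produce nothing and absorb the $507 fixed cost.

Shut down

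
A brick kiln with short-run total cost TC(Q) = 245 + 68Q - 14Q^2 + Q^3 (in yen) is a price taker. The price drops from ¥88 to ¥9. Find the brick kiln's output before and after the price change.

Output falls from 10 to 0 (the firm shuts down)

MC = 68 - 28Q + 3Q^2; the shutdown threshold is min AVC = ¥19 (at Q = 7).
With P = ¥88 above the shutdown price, P = MC gives Q = 10.
At P = ¥9 < min AVC = ¥19, price no longer covers variable cost at any output, so the firm shuts down: Q = 0.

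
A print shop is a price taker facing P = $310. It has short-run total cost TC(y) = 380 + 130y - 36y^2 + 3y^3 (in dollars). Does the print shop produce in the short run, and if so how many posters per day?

Strip out fixed cost: VC = 130y - 36y^2 + 3y^3. Then AVC = 130 - 36y + 3y^2 and MC = 130 - 72y + 9y^2.
AVC is minimized where dAVC/dy = -36 + 6y = 0, at y = 6; min AVC = 130 - 36·6 + 3·6^2 = $22.
Because $310 ≥ $22, revenue can cover variable cost; the firm operates.
Solving P = MC: -180 - 72y + 9y^2 = 0 ⇒ y = -2 or 10. On the upward-sloping branch, y* = 10.
Check: AVC at y = 10 is $70 ≤ P, so revenue covers variable cost.
Profit = P·y − TC = 310·10 − 1080 = $2020.

Produce at y = 10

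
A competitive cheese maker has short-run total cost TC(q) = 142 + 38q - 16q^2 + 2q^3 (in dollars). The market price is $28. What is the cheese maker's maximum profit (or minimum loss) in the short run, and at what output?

AVC = 38 - 16q + 2q^2 has its minimum $6 at q = 4; price $28 clears that bar, so the firm operates.
With MC = 38 - 32q + 6q^2, P = MC on the upward-sloping part at q* = 5.
TR = 28·5 = 140. TC = 142 + 40 = 182. Profit = 140 − 182 = -$42.
That loss of $42 beats the $142 the firm would lose by shutting down; producing recovers $100 of fixed cost.

Profit = -$42 at q = 5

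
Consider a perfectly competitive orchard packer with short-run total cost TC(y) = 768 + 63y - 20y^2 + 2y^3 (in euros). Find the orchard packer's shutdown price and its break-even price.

Shutdown price = €13; break-even price = €127

Shutdown price = min AVC. AVC = 63 - 20y + 2y^2, with vertex at y = 5 and minimum €13.
ATC = 768/y + 63 - 20y + 2y^2. Setting dATC/dy = −768/y^2 − 20 + 4y = 0 gives y = 8 (since 4·8^3 − 20·8^2 = 768).
min ATC = 768/8 + 63 − 20·8 + 2·8^2 = €127. That is the break-even price.
Between these two prices the firm operates at a loss; above €127 it earns a profit.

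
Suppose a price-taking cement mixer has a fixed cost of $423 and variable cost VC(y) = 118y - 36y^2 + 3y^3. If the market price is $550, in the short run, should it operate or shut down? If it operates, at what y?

Produce at y = 12

Strip out fixed cost: VC = 118y - 36y^2 + 3y^3. Then AVC = 118 - 36y + 3y^2 and MC = 118 - 72y + 9y^2.
AVC is minimized where dAVC/dy = -36 + 6y = 0, at y = 6; min AVC = 118 - 36·6 + 3·6^2 = $10.
P = $550 exceeds min AVC = $10, so the firm stays open.
Solving P = MC: -432 - 72y + 9y^2 = 0 ⇒ y = -4 or 12. On the upward-sloping branch, y* = 12.
Check: AVC at y = 12 is $118 ≤ P, so revenue covers variable cost.
Profit = P·y − TC = 550·12 − 1839 = $4761.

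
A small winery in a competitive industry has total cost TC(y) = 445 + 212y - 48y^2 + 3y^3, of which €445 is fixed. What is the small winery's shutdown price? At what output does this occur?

€20 per unit, at y = 8

Short-run supply begins at min AVC. From VC = 212y - 48y^2 + 3y^3, AVC = 212 - 48y + 3y^2.
At the minimum of AVC, MC = AVC. MC = 212 - 96y + 9y^2; setting MC = AVC gives 6y^2 - 48y = 0, so y = 8. min AVC = 20.
The firm shuts down for any P below €20.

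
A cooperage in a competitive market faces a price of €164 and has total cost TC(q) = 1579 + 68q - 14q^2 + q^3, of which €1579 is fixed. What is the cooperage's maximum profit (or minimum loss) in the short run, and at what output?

AVC = 68 - 14q + q^2; min AVC = €19 at q = 7. Since P = €164 ≥ min AVC, the firm produces.
With MC = 68 - 28q + 3q^2, P = MC on the upward-sloping part at q* = 12.
TR = 164·12 = 1968. TC = 1579 + 528 = 2107. Profit = 1968 − 2107 = -€139.
That loss of €139 beats the €1579 the firm would lose by shutting down; producing recovers €1440 of fixed cost.

Profit = -€139 at q = 12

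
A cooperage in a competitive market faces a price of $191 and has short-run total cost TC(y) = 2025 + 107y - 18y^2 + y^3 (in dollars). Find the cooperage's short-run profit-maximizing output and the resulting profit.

Profit = -$65 at y = 14

AVC = 107 - 18y + y^2; min AVC = $26 at y = 9. Since P = $191 ≥ min AVC, the firm produces.
MC = 107 - 36y + 3y^2. Setting P = MC and taking the root on the rising branch gives y* = 14.
TR = 191·14 = 2674. TC = 2025 + 714 = 2739. Profit = 2674 − 2739 = -$65.
Shutting down would mean losing the fixed cost of $2025, so operating at a loss of $65 is better by $1960.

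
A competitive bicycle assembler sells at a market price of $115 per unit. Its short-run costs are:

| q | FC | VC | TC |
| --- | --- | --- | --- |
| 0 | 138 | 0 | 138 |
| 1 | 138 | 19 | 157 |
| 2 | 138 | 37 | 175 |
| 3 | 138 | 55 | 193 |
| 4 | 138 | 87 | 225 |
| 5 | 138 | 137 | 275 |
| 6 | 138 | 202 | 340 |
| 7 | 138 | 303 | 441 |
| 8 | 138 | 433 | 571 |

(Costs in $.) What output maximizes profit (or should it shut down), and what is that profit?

q = 7; profit = $364

Compute π = P·q − TC at each output: q=0: -138; q=1: -42; q=2: 55; q=3: 152; q=4: 235; q=5: 300; q=6: 350; q=7: 364; q=8: 349.
Profit is maximized at q = 7. AVC there is 303/7 = $43.29 ≤ P, so producing beats shutting down (which would give -$138).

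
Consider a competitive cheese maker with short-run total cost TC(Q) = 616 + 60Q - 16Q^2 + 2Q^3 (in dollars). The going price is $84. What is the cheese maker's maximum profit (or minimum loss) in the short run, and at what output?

Profit = -$328 at Q = 6

AVC = 60 - 16Q + 2Q^2 has its minimum $28 at Q = 4; price $84 clears that bar, so the firm operates.
With MC = 60 - 32Q + 6Q^2, P = MC on the upward-sloping part at Q* = 6.
TR = 84·6 = 504. TC = 616 + 216 = 832. Profit = 504 − 832 = -$328.
Shutting down would mean losing the fixed cost of $616, so operating at a loss of $328 is better by $288.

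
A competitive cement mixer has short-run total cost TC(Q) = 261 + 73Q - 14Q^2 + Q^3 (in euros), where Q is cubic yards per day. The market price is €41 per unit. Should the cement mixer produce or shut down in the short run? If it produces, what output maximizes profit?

From TC, MC = TC'(Q) = 73 - 28Q + 3Q^2 and AVC = VC/Q = 73 - 14Q + Q^2.
AVC hits its minimum where MC = AVC, at Q = 7, giving min AVC = 73 - 14·7 + 7^2 = €24.
P = €41 exceeds min AVC = €24, so the firm stays open.
Solving P = MC: 32 - 28Q + 3Q^2 = 0 ⇒ Q = 4/3 or 8. On the upward-sloping branch, Q* = 8.
Check: AVC at Q = 8 is €25 ≤ P, so revenue covers variable cost.
Profit = P·Q − TC = 41·8 − 461 = -€133, a loss, but smaller than the €261 fixed cost the firm would lose by shutting down.

Produce at Q = 8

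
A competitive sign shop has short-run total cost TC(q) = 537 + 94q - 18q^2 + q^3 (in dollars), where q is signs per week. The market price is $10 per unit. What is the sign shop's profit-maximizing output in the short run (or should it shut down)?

Strip out fixed cost: VC = 94q - 18q^2 + q^3. Then AVC = 94 - 18q + q^2 and MC = 94 - 36q + 3q^2.
AVC is minimized where dAVC/dq = -18 + 2q = 0, at q = 9; min AVC = 94 - 18·9 + 9^2 = $13.
With P < min AVC ($10 < $13), every unit sold adds to the loss.
Best response: produce nothing and absorb the $537 fixed cost.

Shut down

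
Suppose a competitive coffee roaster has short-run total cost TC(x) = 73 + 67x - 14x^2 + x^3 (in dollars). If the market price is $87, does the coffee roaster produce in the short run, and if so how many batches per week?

Produce at x = 10

Variable cost is VC = 67x - 14x^2 + x^3, so AVC = VC/x = 67 - 14x + x^2 and MC = dTC/dx = 67 - 28x + 3x^2.
AVC is minimized where dAVC/dx = -14 + 2x = 0, at x = 7; min AVC = 67 - 14·7 + 7^2 = $18.
Since P = $87 ≥ min AVC = $18, price covers variable cost and the firm should produce.
Solving P = MC: -20 - 28x + 3x^2 = 0 ⇒ x = -2/3 or 10. On the upward-sloping branch, x* = 10.
Check: AVC at x = 10 is $27 ≤ P, so revenue covers variable cost.
Profit = P·x − TC = 87·10 − 343 = $527.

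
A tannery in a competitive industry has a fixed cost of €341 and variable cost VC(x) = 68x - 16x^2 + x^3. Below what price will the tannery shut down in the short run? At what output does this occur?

The firm shuts down when price falls below the minimum of average variable cost. AVC = VC/x = 68 - 16x + x^2.
At the minimum of AVC, MC = AVC. MC = 68 - 32x + 3x^2; setting MC = AVC gives 2x^2 - 16x = 0, so x = 8. min AVC = 4.
The firm shuts down for any P below €4.

€4 per unit, at x = 8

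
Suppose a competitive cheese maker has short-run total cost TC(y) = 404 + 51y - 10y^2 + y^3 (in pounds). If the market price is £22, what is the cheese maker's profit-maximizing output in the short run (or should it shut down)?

From TC, MC = TC'(y) = 51 - 20y + 3y^2 and AVC = VC/y = 51 - 10y + y^2.
The AVC parabola has its vertex at y = 10/2 = 5, where AVC = 51 - 10·5 + 5^2 = £26.
P = £22 lies below min AVC = £26; no output level covers variable cost.
The firm minimizes its loss by shutting down and losing only its fixed cost of £404.

Shut down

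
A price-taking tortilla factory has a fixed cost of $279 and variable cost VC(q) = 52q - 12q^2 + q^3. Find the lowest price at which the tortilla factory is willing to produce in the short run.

$16 per unit

The firm shuts down when price falls below the minimum of average variable cost. AVC = VC/q = 52 - 12q + q^2.
At the minimum of AVC, MC = AVC. MC = 52 - 24q + 3q^2; setting MC = AVC gives 2q^2 - 12q = 0, so q = 6. min AVC = 16.
The firm shuts down for any P below $16.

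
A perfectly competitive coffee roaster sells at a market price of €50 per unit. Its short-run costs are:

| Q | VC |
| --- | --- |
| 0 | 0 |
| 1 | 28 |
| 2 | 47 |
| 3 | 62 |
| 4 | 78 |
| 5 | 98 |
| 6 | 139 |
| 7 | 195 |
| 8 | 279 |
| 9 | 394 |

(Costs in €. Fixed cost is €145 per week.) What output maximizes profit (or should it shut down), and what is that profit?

Compute π = P·Q − TC at each output: Q=0: -145; Q=1: -123; Q=2: -92; Q=3: -57; Q=4: -23; Q=5: 7; Q=6: 16; Q=7: 10; Q=8: -24; Q=9: -89.
Profit is maximized at Q = 6. AVC there is 139/6 = €23.17 ≤ P, so producing beats shutting down (which would give -€145).

Q = 6; profit = €16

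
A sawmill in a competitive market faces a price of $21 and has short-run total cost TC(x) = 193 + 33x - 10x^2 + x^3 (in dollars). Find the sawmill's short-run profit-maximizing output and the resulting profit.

Profit = -$121 at x = 6

AVC = 33 - 10x + x^2 has its minimum $8 at x = 5; price $21 clears that bar, so the firm operates.
MC = 33 - 20x + 3x^2. Setting P = MC and taking the root on the rising branch gives x* = 6.
TR = 21·6 = 126. TC = 193 + 54 = 247. Profit = 126 − 247 = -$121.
By producing, the firm covers all variable cost plus $72 of fixed cost; shutting down would lose the full $193.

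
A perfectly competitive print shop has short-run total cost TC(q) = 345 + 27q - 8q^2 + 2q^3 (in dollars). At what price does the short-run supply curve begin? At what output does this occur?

Short-run supply begins at min AVC. From VC = 27q - 8q^2 + 2q^3, AVC = 27 - 8q + 2q^2.
At the minimum of AVC, MC = AVC. MC = 27 - 16q + 6q^2; setting MC = AVC gives 4q^2 - 8q = 0, so q = 2. min AVC = 19.
So the shutdown price is $19.

$19 per unit, at q = 2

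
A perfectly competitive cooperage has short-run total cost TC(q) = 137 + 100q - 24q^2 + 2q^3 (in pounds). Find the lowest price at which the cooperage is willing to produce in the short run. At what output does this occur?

The shutdown price is the minimum of AVC. VC = 100q - 24q^2 + 2q^3, so AVC = 100 - 24q + 2q^2.
At the minimum of AVC, MC = AVC. MC = 100 - 48q + 6q^2; setting MC = AVC gives 4q^2 - 24q = 0, so q = 6. min AVC = 28.
For P < £28 the firm produces nothing.

£28 per unit, at q = 6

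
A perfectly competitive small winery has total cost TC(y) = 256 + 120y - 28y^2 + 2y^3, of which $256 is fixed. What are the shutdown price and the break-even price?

Shutdown price = $22; break-even price = $56

AVC = 120 - 28y + 2y^2; minimized at y = 7, giving min AVC = $22. That is the shutdown price.
ATC = 256/y + 120 - 28y + 2y^2. Setting dATC/dy = −256/y^2 − 28 + 4y = 0 gives y = 8 (since 4·8^3 − 28·8^2 = 256).
min ATC = 256/8 + 120 − 28·8 + 2·8^2 = $56. That is the break-even price.
For $22 ≤ P < $56 the firm produces at a loss; below $22 it shuts down.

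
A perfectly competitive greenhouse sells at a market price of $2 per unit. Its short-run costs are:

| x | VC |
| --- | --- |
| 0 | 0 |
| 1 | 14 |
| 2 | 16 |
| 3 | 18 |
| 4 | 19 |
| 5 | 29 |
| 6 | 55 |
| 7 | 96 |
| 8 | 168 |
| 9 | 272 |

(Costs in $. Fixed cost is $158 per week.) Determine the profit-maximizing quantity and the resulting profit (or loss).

x = 0 (shut down); profit = -$158

Compute π = P·x − TC at each output: x=0: -158; x=1: -170; x=2: -170; x=3: -170; x=4: -169; x=5: -177; x=6: -201; x=7: -240; x=8: -310; x=9: -412.
Profit is highest at x = 0. Equivalently, the lowest AVC in the table is 19/4 ≈ $4.75 at x = 4, and P = $2 falls below it — price never covers variable cost, so the firm shuts down and loses only its fixed cost.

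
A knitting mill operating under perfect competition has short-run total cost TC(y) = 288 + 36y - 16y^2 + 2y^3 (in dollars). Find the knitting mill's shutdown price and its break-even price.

Shutdown price = $4; break-even price = $60

AVC = 36 - 16y + 2y^2; minimized at y = 4, giving min AVC = $4. That is the shutdown price.
ATC = 288/y + 36 - 16y + 2y^2. Setting dATC/dy = −288/y^2 − 16 + 4y = 0 gives y = 6 (since 4·6^3 − 16·6^2 = 288).
min ATC = 288/6 + 36 − 16·6 + 2·6^2 = $60. That is the break-even price.
For $4 ≤ P < $60 the firm produces at a loss; below $4 it shuts down.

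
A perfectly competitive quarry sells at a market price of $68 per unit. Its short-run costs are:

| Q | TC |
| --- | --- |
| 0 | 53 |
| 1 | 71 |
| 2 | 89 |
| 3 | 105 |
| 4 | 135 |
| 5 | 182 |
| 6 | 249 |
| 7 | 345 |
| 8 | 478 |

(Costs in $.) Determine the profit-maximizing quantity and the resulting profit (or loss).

Q = 6; profit = $159

Tabulate TR − TC: Q=0: -53; Q=1: -3; Q=2: 47; Q=3: 99; Q=4: 137; Q=5: 158; Q=6: 159; Q=7: 131; Q=8: 66.
Profit is maximized at Q = 6. AVC there is 196/6 = $32.67 ≤ P, so producing beats shutting down (which would give -$53).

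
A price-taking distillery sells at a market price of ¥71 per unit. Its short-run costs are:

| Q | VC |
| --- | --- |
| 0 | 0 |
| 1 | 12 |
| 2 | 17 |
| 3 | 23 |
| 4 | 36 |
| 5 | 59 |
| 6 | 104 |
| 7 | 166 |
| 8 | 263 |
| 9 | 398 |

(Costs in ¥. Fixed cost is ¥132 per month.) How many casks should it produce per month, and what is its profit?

Q = 7; profit = ¥199

Profit at each row (π = 71Q − TC): Q=0: -132; Q=1: -73; Q=2: -7; Q=3: 58; Q=4: 116; Q=5: 164; Q=6: 190; Q=7: 199; Q=8: 173; Q=9: 109.
Profit is maximized at Q = 7. AVC there is 166/7 = ¥23.71 ≤ P, so producing beats shutting down (which would give -¥132).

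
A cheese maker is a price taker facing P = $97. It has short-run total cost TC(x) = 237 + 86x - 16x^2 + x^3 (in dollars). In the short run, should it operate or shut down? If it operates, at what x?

Variable cost is VC = 86x - 16x^2 + x^3, so AVC = VC/x = 86 - 16x + x^2 and MC = dTC/dx = 86 - 32x + 3x^2.
AVC hits its minimum where MC = AVC, at x = 8, giving min AVC = 86 - 16·8 + 8^2 = $22.
P = $97 exceeds min AVC = $22, so the firm stays open.
Set P = MC: 97 = 86 - 32x + 3x^2 → -11 - 32x + 3x^2 = 0. The roots are x = -1/3 and x = 11; the profit-maximizing output is on the rising part of MC, so x* = 11.
Check: AVC at x = 11 is $31 ≤ P, so revenue covers variable cost.
Profit = P·x − TC = 97·11 − 578 = $489.

Produce at x = 11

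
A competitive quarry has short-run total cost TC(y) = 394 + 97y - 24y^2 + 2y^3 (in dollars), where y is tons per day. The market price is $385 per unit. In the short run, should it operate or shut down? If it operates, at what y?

Produce at y = 12

Strip out fixed cost: VC = 97y - 24y^2 + 2y^3. Then AVC = 97 - 24y + 2y^2 and MC = 97 - 48y + 6y^2.
AVC hits its minimum where MC = AVC, at y = 6, giving min AVC = 97 - 24·6 + 2·6^2 = $25.
Since P = $385 ≥ min AVC = $25, price covers variable cost and the firm should produce.
P = MC gives -288 - 48y + 6y^2 = 0, with roots -4 and 12. Take the larger (rising MC): y* = 12.
Check: AVC at y = 12 is $97 ≤ P, so revenue covers variable cost.
Profit = P·y − TC = 385·12 − 1558 = $3062.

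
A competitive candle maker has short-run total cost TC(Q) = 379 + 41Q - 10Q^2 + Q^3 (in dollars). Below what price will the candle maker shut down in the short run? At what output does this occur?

Short-run supply begins at min AVC. From VC = 41Q - 10Q^2 + Q^3, AVC = 41 - 10Q + Q^2.
At the minimum of AVC, MC = AVC. MC = 41 - 20Q + 3Q^2; setting MC = AVC gives 2Q^2 - 10Q = 0, so Q = 5. min AVC = 16.
So the shutdown price is $16.

$16 per unit, at Q = 5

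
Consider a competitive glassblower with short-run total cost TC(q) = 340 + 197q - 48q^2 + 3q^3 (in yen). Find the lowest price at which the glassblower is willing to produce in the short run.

The firm shuts down when price falls below the minimum of average variable cost. AVC = VC/q = 197 - 48q + 3q^2.
dAVC/dq = -48 + 6q = 0 gives q = 8. min AVC = 197 - 48·8 + 3·8^2 = 5.
So the shutdown price is ¥5.

¥5 per unit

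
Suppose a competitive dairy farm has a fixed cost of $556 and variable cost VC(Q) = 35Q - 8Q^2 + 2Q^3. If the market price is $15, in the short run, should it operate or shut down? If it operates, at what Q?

Shut down

Strip out fixed cost: VC = 35Q - 8Q^2 + 2Q^3. Then AVC = 35 - 8Q + 2Q^2 and MC = 35 - 16Q + 6Q^2.
AVC hits its minimum where MC = AVC, at Q = 2, giving min AVC = 35 - 8·2 + 2·2^2 = $27.
Since P = $15 < min AVC = $27, price fails to cover variable cost at any output.
The firm minimizes its loss by shutting down and losing only its fixed cost of $556.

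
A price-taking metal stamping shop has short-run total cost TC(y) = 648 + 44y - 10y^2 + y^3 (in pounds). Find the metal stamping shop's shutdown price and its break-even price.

AVC = 44 - 10y + y^2; minimized at y = 5, giving min AVC = £19. That is the shutdown price.
ATC = 648/y + 44 - 10y + y^2. Setting dATC/dy = −648/y^2 − 10 + 2y = 0 gives y = 9 (since 2·9^3 − 10·9^2 = 648).
min ATC = 648/9 + 44 − 10·9 + 9^2 = £107. That is the break-even price.
For £19 ≤ P < £107 the firm produces at a loss; below £19 it shuts down.

Shutdown price = £19; break-even price = £107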